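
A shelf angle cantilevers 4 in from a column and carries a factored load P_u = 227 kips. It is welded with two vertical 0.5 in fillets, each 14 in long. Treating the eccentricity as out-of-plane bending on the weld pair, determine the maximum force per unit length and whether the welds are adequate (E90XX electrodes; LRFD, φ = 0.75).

f_max ≈ 16.1 kip/in; NOT adequate

E90XX → F_EXX = 90 ksi.
L_w = 2 × 14 = 28 in; section modulus (unit throat) S = 2 × L²/6 = 65.33 in².
Direct shear f_v = P/L_w = 227/28 = 8.107 kip/in.
Moment M = P × e = 227 × 4 = 908 kip·in; bending f_b = M/S = 13.9 kip/in.
f_max = √(f_v² + f_b²) = √(8.107² + 13.9²) = 16.09 kip/in.
φr_n = 0.75 × 0.6 × 90 × (0.707 × 0.5) = 14.32 kip/in → NOT adequate.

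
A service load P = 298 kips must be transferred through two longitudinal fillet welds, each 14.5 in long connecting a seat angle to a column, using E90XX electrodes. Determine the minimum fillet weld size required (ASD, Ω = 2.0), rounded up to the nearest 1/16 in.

E90XX → F_EXX = 90 ksi.
Total weld length L = 29 in.
Required throat t_e = P × Ω / (0.6 F_EXX × L) = 298 × 2.0 / (0.6 × 90 × 29) = 0.3806 in.
Required leg w = t_e / 0.707 = 0.5383 in → use 9/16 in.

w = 9/16 in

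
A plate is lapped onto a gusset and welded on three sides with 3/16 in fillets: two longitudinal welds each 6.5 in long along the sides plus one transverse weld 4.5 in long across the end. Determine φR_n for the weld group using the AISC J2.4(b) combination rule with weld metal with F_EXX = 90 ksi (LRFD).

φR_n ≈ 95.6 kip

t_e = 0.707 × 0.1875 = 0.1326 in.
R_nwl = 0.6 × 90 × 0.1326 × 13 = 93.06 kip (longitudinal, 2 welds).
R_nwt = 0.6 × 90 × 0.1326 × 4.5 = 32.21 kip (transverse, base value).
(i) R_nwl + R_nwt = 125.3 kip; (ii) 0.85 R_nwl + 1.5 R_nwt = 127.4 kip.
R_n = max = 127.4 kip [governs: (ii)]; φR_n = 95.56 kip.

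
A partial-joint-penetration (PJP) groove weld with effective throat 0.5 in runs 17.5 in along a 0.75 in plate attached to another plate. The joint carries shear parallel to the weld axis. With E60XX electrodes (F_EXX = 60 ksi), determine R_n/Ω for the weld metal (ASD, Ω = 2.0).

R_n/Ω ≈ 158 kips

Effective throat (given) t_e = 0.5 in.
A_we = 0.5 × 17.5 = 8.75 in².
F_nw = 0.6 F_EXX = 36 ksi.
R_n/Ω = (36 × 8.75) / 2.0 = 157.5 kips.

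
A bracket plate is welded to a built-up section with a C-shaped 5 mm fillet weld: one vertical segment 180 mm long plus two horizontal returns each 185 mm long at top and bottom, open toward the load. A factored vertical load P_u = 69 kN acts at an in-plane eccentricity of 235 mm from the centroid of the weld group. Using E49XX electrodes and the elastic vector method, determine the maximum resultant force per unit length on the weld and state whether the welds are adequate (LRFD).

f_max ≈ 549 N/mm; adequate

E49XX → F_EXX = 490 MPa.
Total weld length L_w = 550 mm. Treat welds as unit-width lines.
Centroid: x̄ = 2×185×92.5 / 550 = 62.23 mm from the vertical weld.
Polar moment about centroid: J = I_x + I_y = [180³/12 + 2×185×90²] + [180×62.23² + 2(185³/12 + 185×30.27²)] = 5574000 mm³.
Direct shear f_v = P/L_w = 69×10³ / 550 = 125.5 N/mm (vertical).
Torsion M = P·e = 69×10³ × 235 = 16215000 N·mm.
Critical point at (x, y) = (122.8, 90) from centroid. f_tx = M·y/J = 261.8 N/mm; f_ty = M·x/J = 357.1 N/mm.
Resultant f_max = √[f_tx² + (f_v + f_ty)²] = √[261.8² + (125.5 + 357.1)²] = 549 N/mm.
Capacity per unit length: φr_n = 0.75 × 0.6 × 490 × (0.707 × 5) = 779.5 N/mm.
549 ≤ 779.5 → adequate.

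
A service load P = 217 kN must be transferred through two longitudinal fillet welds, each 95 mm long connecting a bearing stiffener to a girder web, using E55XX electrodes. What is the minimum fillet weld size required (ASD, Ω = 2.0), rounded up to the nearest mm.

E55XX → F_EXX = 550 MPa.
Total weld length L = 190 mm.
Required throat t_e = P × Ω / (0.6 F_EXX × L) = 217 × 2.0 / (0.6 × 550 × 190 × 10⁻³) = 6.922 mm.
Required leg w = t_e / 0.707 = 9.79 mm → use 10 mm.

w = 10 mm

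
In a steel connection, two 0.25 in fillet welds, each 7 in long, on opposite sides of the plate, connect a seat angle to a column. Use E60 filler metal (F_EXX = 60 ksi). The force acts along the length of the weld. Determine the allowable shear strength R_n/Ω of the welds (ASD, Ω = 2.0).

Effective throat t_e = 0.707 × 0.25 = 0.1767 in.
Total length L = 14 in; A_we = 0.1767 × 14 = 2.474 in².
F_nw = 0.6 F_EXX = 0.6 × 60 = 36 ksi.
R_n = 36 × 2.474 = 89.08 kip; R_n/Ω = 89.08/2.0 = 44.54 kip.

R_n/Ω ≈ 44.5 kip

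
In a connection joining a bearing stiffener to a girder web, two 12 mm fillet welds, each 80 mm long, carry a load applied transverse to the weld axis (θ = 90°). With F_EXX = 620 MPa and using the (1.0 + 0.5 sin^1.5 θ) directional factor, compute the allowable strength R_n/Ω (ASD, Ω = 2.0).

t_e = 0.707 × 12 = 8.484 mm; A_we = 8.484 × 160 = 1357 mm².
Directional factor: 1.0 + 0.5 sin^1.5(90°) = 1.5.
F_nw = 0.6 × 620 × 1.5 = 558 MPa.
R_n/Ω = (558 × 1357) / 2.0 × 10⁻³ = 378.7 kN.

R_n/Ω ≈ 379 kN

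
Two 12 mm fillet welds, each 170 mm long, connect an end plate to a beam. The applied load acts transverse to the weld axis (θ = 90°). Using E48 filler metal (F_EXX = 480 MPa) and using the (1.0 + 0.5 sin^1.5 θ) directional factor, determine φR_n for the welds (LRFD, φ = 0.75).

t_e = 0.707 × 12 = 8.484 mm; A_we = 8.484 × 340 = 2885 mm².
Directional factor: 1.0 + 0.5 sin^1.5(90°) = 1.5.
F_nw = 0.6 × 480 × 1.5 = 432 MPa.
φR_n = 0.75 × 432 × 2885 × 10⁻³ = 934.6 kN.

φR_n ≈ 935 kN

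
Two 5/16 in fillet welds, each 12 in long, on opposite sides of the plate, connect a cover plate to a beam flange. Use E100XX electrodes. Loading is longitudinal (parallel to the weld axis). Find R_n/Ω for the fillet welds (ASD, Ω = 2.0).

E100XX → F_EXX = 100 ksi.
Effective throat t_e = 0.707 × 0.3125 = 0.2209 in.
Total length L = 24 in; A_we = 0.2209 × 24 = 5.302 in².
F_nw = 0.6 F_EXX = 0.6 × 100 = 60 ksi.
R_n = 60 × 5.302 = 318.1 kips; R_n/Ω = 318.1/2.0 = 159.1 kips.

R_n/Ω ≈ 159 kips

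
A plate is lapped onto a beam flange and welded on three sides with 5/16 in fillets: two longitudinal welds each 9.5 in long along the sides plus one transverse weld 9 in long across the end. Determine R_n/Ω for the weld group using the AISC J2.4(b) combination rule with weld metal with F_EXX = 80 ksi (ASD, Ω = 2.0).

t_e = 0.707 × 0.3125 = 0.2209 in.
R_nwl = 0.6 × 80 × 0.2209 × 19 = 201.5 kips (longitudinal, 2 welds).
R_nwt = 0.6 × 80 × 0.2209 × 9 = 95.44 kips (transverse, base value).
(i) R_nwl + R_nwt = 296.9 kips; (ii) 0.85 R_nwl + 1.5 R_nwt = 314.4 kips.
R_n = max = 314.4 kips [governs: (ii)]; R_n/Ω = 157.2 kips.

R_n/Ω ≈ 157 kips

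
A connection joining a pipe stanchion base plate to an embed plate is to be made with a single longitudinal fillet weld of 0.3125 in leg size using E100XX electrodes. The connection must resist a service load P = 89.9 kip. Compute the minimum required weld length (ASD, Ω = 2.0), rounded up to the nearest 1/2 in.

E100XX → F_EXX = 100 ksi.
Throat t_e = 0.707 × 0.3125 = 0.2209 in.
r_n/Ω = (0.6 × 100 × 0.2209) / 2.0 = 6.628 kip/in.
L_req = P / (r_n/Ω) = 89.9 / 6.628 = 13.56 in total.
Round up → use L = 14 in.

L = 14 in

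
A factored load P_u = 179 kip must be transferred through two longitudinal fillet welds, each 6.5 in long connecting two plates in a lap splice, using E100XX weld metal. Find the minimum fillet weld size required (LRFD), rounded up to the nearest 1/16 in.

w = 7/16 in

E100XX → F_EXX = 100 ksi.
Total weld length L = 13 in.
Required throat t_e = P_u / (φ × 0.6 F_EXX × L) = 179 / (0.75 × 0.6 × 100 × 13) = 0.306 in.
Required leg w = t_e / 0.707 = 0.4328 in → use 7/16 in.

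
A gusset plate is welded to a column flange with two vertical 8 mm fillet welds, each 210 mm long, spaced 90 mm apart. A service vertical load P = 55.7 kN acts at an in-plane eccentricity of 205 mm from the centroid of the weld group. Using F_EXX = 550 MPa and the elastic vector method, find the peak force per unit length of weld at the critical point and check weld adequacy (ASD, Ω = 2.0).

f_max ≈ 609 N/mm; adequate

Total weld length L_w = 420 mm. Treat welds as unit-width lines.
Polar moment about centroid: J = 2[d³/12 + d(b/2)²] = 2[210³/12 + 210×45²] = 2394000 mm³.
Direct shear f_v = P/L_w = 55.7×10³ / 420 = 132.6 N/mm (vertical).
Torsion M = P·e = 55.7×10³ × 205 = 11418000 N·mm.
Critical point at (x, y) = (45, 105) from centroid. f_tx = M·y/J = 500.8 N/mm; f_ty = M·x/J = 214.6 N/mm.
Resultant f_max = √[f_tx² + (f_v + f_ty)²] = √[500.8² + (132.6 + 214.6)²] = 609.4 N/mm.
Capacity per unit length: r_n/Ω = (1/2.0) × 0.6 × 550 × (0.707 × 8) = 933.2 N/mm.
609.4 ≤ 933.2 → adequate.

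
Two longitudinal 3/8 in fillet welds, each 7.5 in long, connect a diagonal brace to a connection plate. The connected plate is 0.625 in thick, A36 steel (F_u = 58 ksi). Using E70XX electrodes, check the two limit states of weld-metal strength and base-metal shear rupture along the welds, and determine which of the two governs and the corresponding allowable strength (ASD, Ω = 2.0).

R_n/Ω ≈ 83.5 kips (weld metal governs)

E70XX → F_EXX = 70 ksi.
t_e = 0.707 × 0.375 = 0.2651 in; L = 15 in.
Weld metal: R_n/Ω = (1/2.0) × 0.6 × 70 × 0.2651 × 15 = 83.51 kips.
Base metal (shear rupture): R_n/Ω = (1/2.0) × 0.6 × 58 × 0.625 × 15 = 163.1 kips.
Governing: weld metal.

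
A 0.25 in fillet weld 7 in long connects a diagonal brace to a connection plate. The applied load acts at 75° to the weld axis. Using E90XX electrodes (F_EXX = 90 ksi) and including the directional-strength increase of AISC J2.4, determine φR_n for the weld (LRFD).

φR_n ≈ 73.9 kip

t_e = 0.707 × 0.25 = 0.1767 in; A_we = 0.1767 × 7 = 1.237 in².
Directional factor: 1.0 + 0.5 sin^1.5(75°) = 1.475.
F_nw = 0.6 × 90 × 1.475 = 79.63 ksi.
φR_n = 0.75 × 79.63 × 1.237 = 73.89 kip.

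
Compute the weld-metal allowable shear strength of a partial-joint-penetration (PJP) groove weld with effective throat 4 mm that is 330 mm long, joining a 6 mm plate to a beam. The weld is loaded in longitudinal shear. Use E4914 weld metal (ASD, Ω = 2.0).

E49XX → F_EXX = 490 MPa.
Effective throat (given) t_e = 4 mm.
A_we = 4 × 330 = 1320 mm².
F_nw = 0.6 F_EXX = 294 MPa.
R_n/Ω = (294 × 1320) / 2.0 × 10⁻³ = 194 kN.

R_n/Ω ≈ 194 kN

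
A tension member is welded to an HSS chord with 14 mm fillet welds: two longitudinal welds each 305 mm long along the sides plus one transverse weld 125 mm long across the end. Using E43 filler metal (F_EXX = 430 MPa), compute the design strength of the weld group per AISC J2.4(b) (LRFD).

φR_n ≈ 1410 kN

t_e = 0.707 × 14 = 9.898 mm.
R_nwl = 0.6 × 430 × 9.898 × 610 × 10⁻³ = 1558 kN (longitudinal, 2 welds).
R_nwt = 0.6 × 430 × 9.898 × 125 × 10⁻³ = 319.2 kN (transverse, base value).
(i) R_nwl + R_nwt = 1877 kN; (ii) 0.85 R_nwl + 1.5 R_nwt = 1803 kN.
R_n = max = 1877 kN [governs: (i)]; φR_n = 1408 kN.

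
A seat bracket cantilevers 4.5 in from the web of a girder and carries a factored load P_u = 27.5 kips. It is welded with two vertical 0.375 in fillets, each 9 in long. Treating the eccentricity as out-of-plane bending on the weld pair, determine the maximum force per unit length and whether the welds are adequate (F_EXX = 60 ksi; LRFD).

L_w = 2 × 9 = 18 in; section modulus (unit throat) S = 2 × L²/6 = 27 in².
Direct shear f_v = P/L_w = 27.5/18 = 1.528 kip/in.
Moment M = P × e = 27.5 × 4.5 = 123.75 kip·in; bending f_b = M/S = 4.583 kip/in.
f_max = √(f_v² + f_b²) = √(1.528² + 4.583²) = 4.831 kip/in.
φr_n = 0.75 × 0.6 × 60 × (0.707 × 0.375) = 7.158 kip/in → adequate.

f_max ≈ 4.83 kip/in; adequate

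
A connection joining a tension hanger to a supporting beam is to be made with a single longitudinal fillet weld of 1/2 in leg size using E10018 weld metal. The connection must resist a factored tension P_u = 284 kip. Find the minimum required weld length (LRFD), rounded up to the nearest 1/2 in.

E100XX → F_EXX = 100 ksi.
Throat t_e = 0.707 × 0.5 = 0.3535 in.
φr_n = 0.75 × 0.6 × 100 × 0.3535 = 15.91 kip/in.
L_req = P_u / φr_n = 284 / 15.91 = 17.85 in total.
Round up → use L = 18 in.

L = 18 in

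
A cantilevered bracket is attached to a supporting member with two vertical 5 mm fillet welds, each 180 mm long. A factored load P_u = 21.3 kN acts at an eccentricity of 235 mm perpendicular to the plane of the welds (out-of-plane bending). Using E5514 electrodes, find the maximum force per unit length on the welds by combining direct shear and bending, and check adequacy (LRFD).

E55XX → F_EXX = 550 MPa.
L_w = 2 × 180 = 360 mm; section modulus (unit throat) S = 2 × L²/6 = 10800 mm².
Direct shear f_v = P/L_w = 21.3×10³/360 = 59.17 N/mm.
Moment M = P × e = 21.3×10³ × 235 = 5005500 N·mm; bending f_b = M/S = 463.5 N/mm.
f_max = √(f_v² + f_b²) = √(59.17² + 463.5²) = 467.2 N/mm.
φr_n = 0.75 × 0.6 × 550 × (0.707 × 5) = 874.9 N/mm → adequate.

f_max ≈ 467 N/mm; adequate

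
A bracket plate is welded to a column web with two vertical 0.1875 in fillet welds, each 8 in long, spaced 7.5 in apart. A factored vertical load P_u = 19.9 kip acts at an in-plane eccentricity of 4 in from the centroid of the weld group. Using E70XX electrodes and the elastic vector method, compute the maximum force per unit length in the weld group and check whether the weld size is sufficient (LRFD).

f_max ≈ 2.43 kip/in; adequate

E70XX → F_EXX = 70 ksi.
Total weld length L_w = 16 in. Treat welds as unit-width lines.
Polar moment about centroid: J = 2[d³/12 + d(b/2)²] = 2[8³/12 + 8×3.75²] = 310.3 in³.
Direct shear f_v = P/L_w = 19.9 / 16 = 1.244 kip/in (vertical).
Torsion M = P·e = 19.9 × 4 = 79.6 kip·in.
Critical point at (x, y) = (3.75, 4) from centroid. f_tx = M·y/J = 1.026 kip/in; f_ty = M·x/J = 0.9619 kip/in.
Resultant f_max = √[f_tx² + (f_v + f_ty)²] = √[1.026² + (1.244 + 0.9619)²] = 2.433 kip/in.
Capacity per unit length: φr_n = 0.75 × 0.6 × 70 × (0.707 × 0.1875) = 4.176 kip/in.
2.433 ≤ 4.176 → adequate.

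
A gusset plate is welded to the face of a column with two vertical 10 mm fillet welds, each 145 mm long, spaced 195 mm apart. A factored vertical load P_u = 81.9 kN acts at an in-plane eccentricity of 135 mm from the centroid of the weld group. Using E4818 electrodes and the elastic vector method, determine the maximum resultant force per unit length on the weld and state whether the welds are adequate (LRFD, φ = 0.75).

E48XX → F_EXX = 480 MPa.
Total weld length L_w = 290 mm. Treat welds as unit-width lines.
Polar moment about centroid: J = 2[d³/12 + d(b/2)²] = 2[145³/12 + 145×97.5²] = 3265000 mm³.
Direct shear f_v = P/L_w = 81.9×10³ / 290 = 282.4 N/mm (vertical).
Torsion M = P·e = 81.9×10³ × 135 = 11056000 N·mm.
Critical point at (x, y) = (97.5, 72.5) from centroid. f_tx = M·y/J = 245.5 N/mm; f_ty = M·x/J = 330.2 N/mm.
Resultant f_max = √[f_tx² + (f_v + f_ty)²] = √[245.5² + (282.4 + 330.2)²] = 660 N/mm.
Capacity per unit length: φr_n = 0.75 × 0.6 × 480 × (0.707 × 10) = 1527 N/mm.
660 ≤ 1527 → adequate.

f_max ≈ 660 N/mm; adequate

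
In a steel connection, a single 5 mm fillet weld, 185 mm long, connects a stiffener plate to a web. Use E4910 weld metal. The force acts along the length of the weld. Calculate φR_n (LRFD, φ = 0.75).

E49XX → F_EXX = 490 MPa.
Effective throat t_e = 0.707 × 5 = 3.535 mm.
Total length L = 185 mm; A_we = 3.535 × 185 = 654 mm².
F_nw = 0.6 F_EXX = 0.6 × 490 = 294 MPa.
φR_n = 0.75 × 294 × 654 × 10⁻³ = 144.2 kN.

φR_n ≈ 144 kN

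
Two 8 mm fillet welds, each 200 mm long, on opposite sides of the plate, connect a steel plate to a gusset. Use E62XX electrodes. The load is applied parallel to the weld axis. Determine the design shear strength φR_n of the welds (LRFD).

φR_n ≈ 631 kN

E62XX → F_EXX = 620 MPa.
Effective throat t_e = 0.707 × 8 = 5.656 mm.
Total length L = 400 mm; A_we = 5.656 × 400 = 2262 mm².
F_nw = 0.6 F_EXX = 0.6 × 620 = 372 MPa.
φR_n = 0.75 × 372 × 2262 × 10⁻³ = 631.2 kN.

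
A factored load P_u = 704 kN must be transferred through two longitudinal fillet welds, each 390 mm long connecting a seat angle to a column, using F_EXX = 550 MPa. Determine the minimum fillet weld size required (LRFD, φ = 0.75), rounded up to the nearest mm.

Total weld length L = 780 mm.
Required throat t_e = P_u / (φ × 0.6 F_EXX × L) = 704 / (0.75 × 0.6 × 550 × 780 × 10⁻³) = 3.647 mm.
Required leg w = t_e / 0.707 = 5.158 mm → use 6 mm.

w = 6 mm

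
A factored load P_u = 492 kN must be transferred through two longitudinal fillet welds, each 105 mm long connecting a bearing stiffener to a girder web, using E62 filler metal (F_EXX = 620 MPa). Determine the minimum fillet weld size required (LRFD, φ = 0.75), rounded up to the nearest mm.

Total weld length L = 210 mm.
Required throat t_e = P_u / (φ × 0.6 F_EXX × L) = 492 / (0.75 × 0.6 × 620 × 210 × 10⁻³) = 8.397 mm.
Required leg w = t_e / 0.707 = 11.88 mm → use 12 mm.

w = 12 mm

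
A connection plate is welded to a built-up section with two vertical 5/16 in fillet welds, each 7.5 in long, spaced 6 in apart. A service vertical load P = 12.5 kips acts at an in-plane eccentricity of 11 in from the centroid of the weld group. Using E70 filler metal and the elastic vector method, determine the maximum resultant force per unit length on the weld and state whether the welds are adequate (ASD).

E70XX → F_EXX = 70 ksi.
Total weld length L_w = 15 in. Treat welds as unit-width lines.
Polar moment about centroid: J = 2[d³/12 + d(b/2)²] = 2[7.5³/12 + 7.5×3²] = 205.3 in³.
Direct shear f_v = P/L_w = 12.5 / 15 = 0.8333 kip/in (vertical).
Torsion M = P·e = 12.5 × 11 = 137.5 kip·in.
Critical point at (x, y) = (3, 3.75) from centroid. f_tx = M·y/J = 2.511 kip/in; f_ty = M·x/J = 2.009 kip/in.
Resultant f_max = √[f_tx² + (f_v + f_ty)²] = √[2.511² + (0.8333 + 2.009)²] = 3.793 kip/in.
Capacity per unit length: r_n/Ω = (1/2.0) × 0.6 × 70 × (0.707 × 0.3125) = 4.64 kip/in.
3.793 ≤ 4.64 → adequate.

f_max ≈ 3.79 kip/in; adequate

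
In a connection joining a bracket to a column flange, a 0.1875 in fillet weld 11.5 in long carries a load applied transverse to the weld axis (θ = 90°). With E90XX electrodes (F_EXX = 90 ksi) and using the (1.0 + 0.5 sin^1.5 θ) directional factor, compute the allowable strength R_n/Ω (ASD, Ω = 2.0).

R_n/Ω ≈ 61.7 kip

t_e = 0.707 × 0.1875 = 0.1326 in; A_we = 0.1326 × 11.5 = 1.524 in².
Directional factor: 1.0 + 0.5 sin^1.5(90°) = 1.5.
F_nw = 0.6 × 90 × 1.5 = 81 ksi.
R_n/Ω = (81 × 1.524) / 2.0 = 61.74 kip.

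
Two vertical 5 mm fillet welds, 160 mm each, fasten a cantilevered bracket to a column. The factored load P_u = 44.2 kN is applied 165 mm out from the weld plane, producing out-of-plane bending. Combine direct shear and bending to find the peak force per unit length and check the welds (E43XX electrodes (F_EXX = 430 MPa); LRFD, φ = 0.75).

f_max ≈ 866 N/mm; NOT adequate

L_w = 2 × 160 = 320 mm; section modulus (unit throat) S = 2 × L²/6 = 8533 mm².
Direct shear f_v = P/L_w = 44.2×10³/320 = 138.1 N/mm.
Moment M = P × e = 44.2×10³ × 165 = 7293000 N·mm; bending f_b = M/S = 854.6 N/mm.
f_max = √(f_v² + f_b²) = √(138.1² + 854.6²) = 865.7 N/mm.
φr_n = 0.75 × 0.6 × 430 × (0.707 × 5) = 684 N/mm → NOT adequate.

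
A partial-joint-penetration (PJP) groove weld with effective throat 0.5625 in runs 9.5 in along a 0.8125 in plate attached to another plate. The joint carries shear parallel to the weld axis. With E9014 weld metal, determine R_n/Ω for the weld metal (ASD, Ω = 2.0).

E90XX → F_EXX = 90 ksi.
Effective throat (given) t_e = 0.5625 in.
A_we = 0.5625 × 9.5 = 5.344 in².
F_nw = 0.6 F_EXX = 54 ksi.
R_n/Ω = (54 × 5.344) / 2.0 = 144.3 kips.

R_n/Ω ≈ 144 kips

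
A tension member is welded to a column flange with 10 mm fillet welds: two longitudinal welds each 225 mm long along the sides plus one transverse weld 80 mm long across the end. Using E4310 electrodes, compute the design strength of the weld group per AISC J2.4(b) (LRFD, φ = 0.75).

φR_n ≈ 725 kN

E43XX → F_EXX = 430 MPa.
t_e = 0.707 × 10 = 7.07 mm.
R_nwl = 0.6 × 430 × 7.07 × 450 × 10⁻³ = 820.8 kN (longitudinal, 2 welds).
R_nwt = 0.6 × 430 × 7.07 × 80 × 10⁻³ = 145.9 kN (transverse, base value).
(i) R_nwl + R_nwt = 966.8 kN; (ii) 0.85 R_nwl + 1.5 R_nwt = 916.6 kN.
R_n = max = 966.8 kN [governs: (i)]; φR_n = 725.1 kN.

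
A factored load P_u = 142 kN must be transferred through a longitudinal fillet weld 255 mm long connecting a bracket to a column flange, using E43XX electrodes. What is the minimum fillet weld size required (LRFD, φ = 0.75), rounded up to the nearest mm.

w = 5 mm

E43XX → F_EXX = 430 MPa.
Total weld length L = 255 mm.
Required throat t_e = P_u / (φ × 0.6 F_EXX × L) = 142 / (0.75 × 0.6 × 430 × 255 × 10⁻³) = 2.878 mm.
Required leg w = t_e / 0.707 = 4.071 mm → use 5 mm.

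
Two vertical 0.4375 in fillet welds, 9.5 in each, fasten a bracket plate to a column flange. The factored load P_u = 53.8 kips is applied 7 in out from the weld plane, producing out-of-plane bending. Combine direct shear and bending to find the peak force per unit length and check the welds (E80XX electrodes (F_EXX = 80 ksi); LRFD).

L_w = 2 × 9.5 = 19 in; section modulus (unit throat) S = 2 × L²/6 = 30.08 in².
Direct shear f_v = P/L_w = 53.8/19 = 2.832 kip/in.
Moment M = P × e = 53.8 × 7 = 376.6 kip·in; bending f_b = M/S = 12.52 kip/in.
f_max = √(f_v² + f_b²) = √(2.832² + 12.52²) = 12.83 kip/in.
φr_n = 0.75 × 0.6 × 80 × (0.707 × 0.4375) = 11.14 kip/in → NOT adequate.

f_max ≈ 12.8 kip/in; NOT adequate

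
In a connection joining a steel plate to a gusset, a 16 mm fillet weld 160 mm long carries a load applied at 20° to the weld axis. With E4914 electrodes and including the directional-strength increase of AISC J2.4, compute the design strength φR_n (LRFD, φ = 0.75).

E49XX → F_EXX = 490 MPa.
t_e = 0.707 × 16 = 11.31 mm; A_we = 11.31 × 160 = 1810 mm².
Directional factor: 1.0 + 0.5 sin^1.5(20°) = 1.1.
F_nw = 0.6 × 490 × 1.1 = 323.4 MPa.
φR_n = 0.75 × 323.4 × 1810 × 10⁻³ = 439 kN.

φR_n ≈ 439 kN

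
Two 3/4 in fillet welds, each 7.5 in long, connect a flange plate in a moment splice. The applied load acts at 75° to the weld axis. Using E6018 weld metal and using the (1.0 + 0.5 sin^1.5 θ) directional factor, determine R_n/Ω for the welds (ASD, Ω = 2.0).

E60XX → F_EXX = 60 ksi.
t_e = 0.707 × 0.75 = 0.5302 in; A_we = 0.5302 × 15 = 7.954 in².
Directional factor: 1.0 + 0.5 sin^1.5(75°) = 1.475.
F_nw = 0.6 × 60 × 1.475 = 53.09 ksi.
R_n/Ω = (53.09 × 7.954) / 2.0 = 211.1 kip.

R_n/Ω ≈ 211 kip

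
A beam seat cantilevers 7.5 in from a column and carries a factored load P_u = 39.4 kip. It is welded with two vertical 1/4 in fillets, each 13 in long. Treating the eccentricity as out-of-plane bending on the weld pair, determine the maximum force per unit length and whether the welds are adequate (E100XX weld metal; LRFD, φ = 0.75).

E100XX → F_EXX = 100 ksi.
L_w = 2 × 13 = 26 in; section modulus (unit throat) S = 2 × L²/6 = 56.33 in².
Direct shear f_v = P/L_w = 39.4/26 = 1.515 kip/in.
Moment M = P × e = 39.4 × 7.5 = 295.5 kip·in; bending f_b = M/S = 5.246 kip/in.
f_max = √(f_v² + f_b²) = √(1.515² + 5.246²) = 5.46 kip/in.
φr_n = 0.75 × 0.6 × 100 × (0.707 × 0.25) = 7.954 kip/in → adequate.

f_max ≈ 5.46 kip/in; adequate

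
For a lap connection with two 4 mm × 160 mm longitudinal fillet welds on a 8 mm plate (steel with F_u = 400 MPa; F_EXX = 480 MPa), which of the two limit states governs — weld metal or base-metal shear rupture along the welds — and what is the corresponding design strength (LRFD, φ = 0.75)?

t_e = 0.707 × 4 = 2.828 mm; L = 320 mm.
Weld metal: φR_n = 0.75 × 0.6 × 480 × 2.828 × 320 × 10⁻³ = 195.5 kN.
Base metal (shear rupture): φR_n = 0.75 × 0.6 × 400 × 8 × 320 × 10⁻³ = 460.8 kN.
Governing: weld metal.

φR_n ≈ 195 kN (weld metal governs)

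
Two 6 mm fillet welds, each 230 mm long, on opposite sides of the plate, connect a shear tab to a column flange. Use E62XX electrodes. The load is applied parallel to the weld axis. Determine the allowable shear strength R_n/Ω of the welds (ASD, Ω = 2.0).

R_n/Ω ≈ 363 kN

E62XX → F_EXX = 620 MPa.
Effective throat t_e = 0.707 × 6 = 4.242 mm.
Total length L = 460 mm; A_we = 4.242 × 460 = 1951 mm².
F_nw = 0.6 F_EXX = 0.6 × 620 = 372 MPa.
R_n = 372 × 1951 × 10⁻³ = 725.9 kN; R_n/Ω = 725.9/2.0 = 362.9 kN.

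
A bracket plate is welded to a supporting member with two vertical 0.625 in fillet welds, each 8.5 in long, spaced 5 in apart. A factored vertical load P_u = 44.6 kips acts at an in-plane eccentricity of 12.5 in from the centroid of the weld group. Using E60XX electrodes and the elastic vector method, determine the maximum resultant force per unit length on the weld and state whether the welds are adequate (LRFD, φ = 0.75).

E60XX → F_EXX = 60 ksi.
Total weld length L_w = 17 in. Treat welds as unit-width lines.
Polar moment about centroid: J = 2[d³/12 + d(b/2)²] = 2[8.5³/12 + 8.5×2.5²] = 208.6 in³.
Direct shear f_v = P/L_w = 44.6 / 17 = 2.624 kip/in (vertical).
Torsion M = P·e = 44.6 × 12.5 = 557.5 kip·in.
Critical point at (x, y) = (2.5, 4.25) from centroid. f_tx = M·y/J = 11.36 kip/in; f_ty = M·x/J = 6.681 kip/in.
Resultant f_max = √[f_tx² + (f_v + f_ty)²] = √[11.36² + (2.624 + 6.681)²] = 14.68 kip/in.
Capacity per unit length: φr_n = 0.75 × 0.6 × 60 × (0.707 × 0.625) = 11.93 kip/in.
14.68 > 11.93 → NOT adequate.

f_max ≈ 14.7 kip/in; NOT adequate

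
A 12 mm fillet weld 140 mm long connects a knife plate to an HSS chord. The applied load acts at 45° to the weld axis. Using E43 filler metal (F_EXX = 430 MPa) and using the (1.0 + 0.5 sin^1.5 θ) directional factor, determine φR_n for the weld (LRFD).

t_e = 0.707 × 12 = 8.484 mm; A_we = 8.484 × 140 = 1188 mm².
Directional factor: 1.0 + 0.5 sin^1.5(45°) = 1.297.
F_nw = 0.6 × 430 × 1.297 = 334.7 MPa.
φR_n = 0.75 × 334.7 × 1188 × 10⁻³ = 298.2 kN.

φR_n ≈ 298 kN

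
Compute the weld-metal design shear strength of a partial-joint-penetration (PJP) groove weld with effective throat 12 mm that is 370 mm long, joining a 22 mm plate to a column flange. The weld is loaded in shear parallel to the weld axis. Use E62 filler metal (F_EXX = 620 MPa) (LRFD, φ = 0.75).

φR_n ≈ 1240 kN

Effective throat (given) t_e = 12 mm.
A_we = 12 × 370 = 4440 mm².
F_nw = 0.6 F_EXX = 372 MPa.
φR_n = 0.75 × 372 × 4440 × 10⁻³ = 1239 kN.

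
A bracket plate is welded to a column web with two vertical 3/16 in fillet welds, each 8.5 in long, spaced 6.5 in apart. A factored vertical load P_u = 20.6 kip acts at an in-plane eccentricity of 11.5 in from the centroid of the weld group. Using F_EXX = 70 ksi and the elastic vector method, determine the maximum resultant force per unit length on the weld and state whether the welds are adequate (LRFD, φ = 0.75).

Total weld length L_w = 17 in. Treat welds as unit-width lines.
Polar moment about centroid: J = 2[d³/12 + d(b/2)²] = 2[8.5³/12 + 8.5×3.25²] = 281.9 in³.
Direct shear f_v = P/L_w = 20.6 / 17 = 1.212 kip/in (vertical).
Torsion M = P·e = 20.6 × 11.5 = 236.9 kip·in.
Critical point at (x, y) = (3.25, 4.25) from centroid. f_tx = M·y/J = 3.571 kip/in; f_ty = M·x/J = 2.731 kip/in.
Resultant f_max = √[f_tx² + (f_v + f_ty)²] = √[3.571² + (1.212 + 2.731)²] = 5.32 kip/in.
Capacity per unit length: φr_n = 0.75 × 0.6 × 70 × (0.707 × 0.1875) = 4.176 kip/in.
5.32 > 4.176 → NOT adequate.

f_max ≈ 5.32 kip/in; NOT adequate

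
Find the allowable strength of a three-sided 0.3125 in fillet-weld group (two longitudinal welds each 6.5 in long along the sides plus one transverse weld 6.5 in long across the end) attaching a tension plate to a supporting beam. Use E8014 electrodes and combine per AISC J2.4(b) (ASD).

R_n/Ω ≈ 110 kip

E80XX → F_EXX = 80 ksi.
t_e = 0.707 × 0.3125 = 0.2209 in.
R_nwl = 0.6 × 80 × 0.2209 × 13 = 137.9 kip (longitudinal, 2 welds).
R_nwt = 0.6 × 80 × 0.2209 × 6.5 = 68.93 kip (transverse, base value).
(i) R_nwl + R_nwt = 206.8 kip; (ii) 0.85 R_nwl + 1.5 R_nwt = 220.6 kip.
R_n = max = 220.6 kip [governs: (ii)]; R_n/Ω = 110.3 kip.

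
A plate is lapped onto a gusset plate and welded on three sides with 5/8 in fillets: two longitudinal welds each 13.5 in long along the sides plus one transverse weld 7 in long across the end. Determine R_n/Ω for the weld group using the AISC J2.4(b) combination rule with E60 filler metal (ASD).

R_n/Ω ≈ 270 kip

E60XX → F_EXX = 60 ksi.
t_e = 0.707 × 0.625 = 0.4419 in.
R_nwl = 0.6 × 60 × 0.4419 × 27 = 429.5 kip (longitudinal, 2 welds).
R_nwt = 0.6 × 60 × 0.4419 × 7 = 111.4 kip (transverse, base value).
(i) R_nwl + R_nwt = 540.9 kip; (ii) 0.85 R_nwl + 1.5 R_nwt = 532.1 kip.
R_n = max = 540.9 kip [governs: (i)]; R_n/Ω = 270.4 kip.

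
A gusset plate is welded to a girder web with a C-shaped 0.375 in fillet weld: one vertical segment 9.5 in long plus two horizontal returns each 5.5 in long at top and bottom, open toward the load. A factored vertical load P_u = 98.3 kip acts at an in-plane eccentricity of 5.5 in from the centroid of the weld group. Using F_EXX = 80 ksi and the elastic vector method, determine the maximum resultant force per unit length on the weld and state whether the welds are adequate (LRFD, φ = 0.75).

f_max ≈ 12.4 kip/in; NOT adequate

Total weld length L_w = 20.5 in. Treat welds as unit-width lines.
Centroid: x̄ = 2×5.5×2.75 / 20.5 = 1.476 in from the vertical weld.
Polar moment about centroid: J = I_x + I_y = [9.5³/12 + 2×5.5×4.75²] + [9.5×1.476² + 2(5.5³/12 + 5.5×1.274²)] = 385.9 in³.
Direct shear f_v = P/L_w = 98.3 / 20.5 = 4.795 kip/in (vertical).
Torsion M = P·e = 98.3 × 5.5 = 540.65 kip·in.
Critical point at (x, y) = (4.024, 4.75) from centroid. f_tx = M·y/J = 6.655 kip/in; f_ty = M·x/J = 5.638 kip/in.
Resultant f_max = √[f_tx² + (f_v + f_ty)²] = √[6.655² + (4.795 + 5.638)²] = 12.37 kip/in.
Capacity per unit length: φr_n = 0.75 × 0.6 × 80 × (0.707 × 0.375) = 9.544 kip/in.
12.37 > 9.544 → NOT adequate.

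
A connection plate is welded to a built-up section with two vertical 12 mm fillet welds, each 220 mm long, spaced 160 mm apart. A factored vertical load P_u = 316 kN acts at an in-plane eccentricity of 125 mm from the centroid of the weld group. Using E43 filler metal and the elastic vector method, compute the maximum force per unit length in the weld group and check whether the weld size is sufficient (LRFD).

E43XX → F_EXX = 430 MPa.
Total weld length L_w = 440 mm. Treat welds as unit-width lines.
Polar moment about centroid: J = 2[d³/12 + d(b/2)²] = 2[220³/12 + 220×80²] = 4591000 mm³.
Direct shear f_v = P/L_w = 316×10³ / 440 = 718.2 N/mm (vertical).
Torsion M = P·e = 316×10³ × 125 = 39500000 N·mm.
Critical point at (x, y) = (80, 110) from centroid. f_tx = M·y/J = 946.5 N/mm; f_ty = M·x/J = 688.4 N/mm.
Resultant f_max = √[f_tx² + (f_v + f_ty)²] = √[946.5² + (718.2 + 688.4)²] = 1695 N/mm.
Capacity per unit length: φr_n = 0.75 × 0.6 × 430 × (0.707 × 12) = 1642 N/mm.
1695 > 1642 → NOT adequate.

f_max ≈ 1700 N/mm; NOT adequate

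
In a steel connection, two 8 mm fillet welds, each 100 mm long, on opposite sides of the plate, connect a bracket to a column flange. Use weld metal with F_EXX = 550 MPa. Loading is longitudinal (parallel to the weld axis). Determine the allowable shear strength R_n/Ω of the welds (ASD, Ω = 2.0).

R_n/Ω ≈ 187 kN

Effective throat t_e = 0.707 × 8 = 5.656 mm.
Total length L = 200 mm; A_we = 5.656 × 200 = 1131 mm².
F_nw = 0.6 F_EXX = 0.6 × 550 = 330 MPa.
R_n = 330 × 1131 × 10⁻³ = 373.3 kN; R_n/Ω = 373.3/2.0 = 186.6 kN.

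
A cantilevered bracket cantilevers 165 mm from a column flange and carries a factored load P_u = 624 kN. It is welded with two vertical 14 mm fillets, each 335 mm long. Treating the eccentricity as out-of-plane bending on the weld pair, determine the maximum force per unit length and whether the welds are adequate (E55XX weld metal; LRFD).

f_max ≈ 2910 N/mm; NOT adequate

E55XX → F_EXX = 550 MPa.
L_w = 2 × 335 = 670 mm; section modulus (unit throat) S = 2 × L²/6 = 37410 mm².
Direct shear f_v = P/L_w = 624×10³/670 = 931.3 N/mm.
Moment M = P × e = 624×10³ × 165 = 102960000 N·mm; bending f_b = M/S = 2752 N/mm.
f_max = √(f_v² + f_b²) = √(931.3² + 2752²) = 2906 N/mm.
φr_n = 0.75 × 0.6 × 550 × (0.707 × 14) = 2450 N/mm → NOT adequate.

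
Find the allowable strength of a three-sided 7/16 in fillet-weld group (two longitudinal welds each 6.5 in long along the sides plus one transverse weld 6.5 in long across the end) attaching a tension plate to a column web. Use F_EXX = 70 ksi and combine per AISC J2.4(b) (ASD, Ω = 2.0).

R_n/Ω ≈ 135 kip

t_e = 0.707 × 0.4375 = 0.3093 in.
R_nwl = 0.6 × 70 × 0.3093 × 13 = 168.9 kip (longitudinal, 2 welds).
R_nwt = 0.6 × 70 × 0.3093 × 6.5 = 84.44 kip (transverse, base value).
(i) R_nwl + R_nwt = 253.3 kip; (ii) 0.85 R_nwl + 1.5 R_nwt = 270.2 kip.
R_n = max = 270.2 kip [governs: (ii)]; R_n/Ω = 135.1 kip.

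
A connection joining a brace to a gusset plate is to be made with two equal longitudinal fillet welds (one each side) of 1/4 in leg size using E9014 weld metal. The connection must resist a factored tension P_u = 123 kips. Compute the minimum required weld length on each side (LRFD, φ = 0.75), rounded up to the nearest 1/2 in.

E90XX → F_EXX = 90 ksi.
Throat t_e = 0.707 × 0.25 = 0.1767 in.
φr_n = 0.75 × 0.6 × 90 × 0.1767 = 7.158 kips/in.
L_req = P_u / φr_n = 123 / 7.158 = 17.18 in total.
Per side: 17.18 / 2 = 8.591 in.
Round up → use L = 9 in on each side.

L = 9 in on each side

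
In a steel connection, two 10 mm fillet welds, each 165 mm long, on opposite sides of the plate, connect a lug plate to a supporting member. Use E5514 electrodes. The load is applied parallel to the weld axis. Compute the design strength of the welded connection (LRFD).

E55XX → F_EXX = 550 MPa.
Effective throat t_e = 0.707 × 10 = 7.07 mm.
Total length L = 330 mm; A_we = 7.07 × 330 = 2333 mm².
F_nw = 0.6 F_EXX = 0.6 × 550 = 330 MPa.
φR_n = 0.75 × 330 × 2333 × 10⁻³ = 577.4 kN.

φR_n ≈ 577 kN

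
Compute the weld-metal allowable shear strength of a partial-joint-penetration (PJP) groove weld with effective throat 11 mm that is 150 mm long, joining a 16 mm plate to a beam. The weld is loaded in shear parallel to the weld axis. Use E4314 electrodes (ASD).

R_n/Ω ≈ 213 kN

E43XX → F_EXX = 430 MPa.
Effective throat (given) t_e = 11 mm.
A_we = 11 × 150 = 1650 mm².
F_nw = 0.6 F_EXX = 258 MPa.
R_n/Ω = (258 × 1650) / 2.0 × 10⁻³ = 212.8 kN.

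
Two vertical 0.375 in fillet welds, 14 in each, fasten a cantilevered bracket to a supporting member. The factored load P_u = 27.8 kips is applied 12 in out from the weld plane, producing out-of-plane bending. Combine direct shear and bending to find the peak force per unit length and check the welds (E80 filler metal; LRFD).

f_max ≈ 5.2 kip/in; adequate

E80XX → F_EXX = 80 ksi.
L_w = 2 × 14 = 28 in; section modulus (unit throat) S = 2 × L²/6 = 65.33 in².
Direct shear f_v = P/L_w = 27.8/28 = 0.9929 kip/in.
Moment M = P × e = 27.8 × 12 = 333.6 kip·in; bending f_b = M/S = 5.106 kip/in.
f_max = √(f_v² + f_b²) = √(0.9929² + 5.106²) = 5.202 kip/in.
φr_n = 0.75 × 0.6 × 80 × (0.707 × 0.375) = 9.544 kip/in → adequate.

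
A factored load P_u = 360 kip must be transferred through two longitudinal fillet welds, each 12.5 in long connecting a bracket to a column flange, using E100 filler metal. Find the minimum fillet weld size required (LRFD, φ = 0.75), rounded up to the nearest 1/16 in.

E100XX → F_EXX = 100 ksi.
Total weld length L = 25 in.
Required throat t_e = P_u / (φ × 0.6 F_EXX × L) = 360 / (0.75 × 0.6 × 100 × 25) = 0.32 in.
Required leg w = t_e / 0.707 = 0.4526 in → use 1/2 in.

w = 1/2 in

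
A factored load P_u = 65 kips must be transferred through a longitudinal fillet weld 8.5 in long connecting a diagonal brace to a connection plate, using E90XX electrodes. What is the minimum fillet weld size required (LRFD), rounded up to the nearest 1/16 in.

E90XX → F_EXX = 90 ksi.
Total weld length L = 8.5 in.
Required throat t_e = P_u / (φ × 0.6 F_EXX × L) = 65 / (0.75 × 0.6 × 90 × 8.5) = 0.1888 in.
Required leg w = t_e / 0.707 = 0.2671 in → use 5/16 in.

w = 5/16 in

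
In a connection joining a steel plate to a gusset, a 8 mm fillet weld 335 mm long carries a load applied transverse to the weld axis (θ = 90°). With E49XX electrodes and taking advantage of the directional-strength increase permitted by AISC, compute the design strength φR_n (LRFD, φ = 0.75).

E49XX → F_EXX = 490 MPa.
t_e = 0.707 × 8 = 5.656 mm; A_we = 5.656 × 335 = 1895 mm².
Directional factor: 1.0 + 0.5 sin^1.5(90°) = 1.5.
F_nw = 0.6 × 490 × 1.5 = 441 MPa.
φR_n = 0.75 × 441 × 1895 × 10⁻³ = 626.7 kN.

φR_n ≈ 627 kN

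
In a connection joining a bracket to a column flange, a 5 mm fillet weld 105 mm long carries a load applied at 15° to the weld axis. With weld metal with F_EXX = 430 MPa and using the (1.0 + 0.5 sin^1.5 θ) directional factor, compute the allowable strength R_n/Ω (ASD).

R_n/Ω ≈ 51 kN

t_e = 0.707 × 5 = 3.535 mm; A_we = 3.535 × 105 = 371.2 mm².
Directional factor: 1.0 + 0.5 sin^1.5(15°) = 1.066.
F_nw = 0.6 × 430 × 1.066 = 275 MPa.
R_n/Ω = (275 × 371.2) / 2.0 × 10⁻³ = 51.03 kN.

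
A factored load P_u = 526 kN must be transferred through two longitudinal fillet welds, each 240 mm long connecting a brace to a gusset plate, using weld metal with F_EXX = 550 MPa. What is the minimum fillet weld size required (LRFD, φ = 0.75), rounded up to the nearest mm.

w = 7 mm

Total weld length L = 480 mm.
Required throat t_e = P_u / (φ × 0.6 F_EXX × L) = 526 / (0.75 × 0.6 × 550 × 480 × 10⁻³) = 4.428 mm.
Required leg w = t_e / 0.707 = 6.263 mm → use 7 mm.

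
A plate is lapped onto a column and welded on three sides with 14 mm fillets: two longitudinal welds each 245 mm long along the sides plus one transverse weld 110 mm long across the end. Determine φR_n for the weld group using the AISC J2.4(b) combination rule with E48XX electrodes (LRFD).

φR_n ≈ 1280 kN

E48XX → F_EXX = 480 MPa.
t_e = 0.707 × 14 = 9.898 mm.
R_nwl = 0.6 × 480 × 9.898 × 490 × 10⁻³ = 1397 kN (longitudinal, 2 welds).
R_nwt = 0.6 × 480 × 9.898 × 110 × 10⁻³ = 313.6 kN (transverse, base value).
(i) R_nwl + R_nwt = 1710 kN; (ii) 0.85 R_nwl + 1.5 R_nwt = 1658 kN.
R_n = max = 1710 kN [governs: (i)]; φR_n = 1283 kN.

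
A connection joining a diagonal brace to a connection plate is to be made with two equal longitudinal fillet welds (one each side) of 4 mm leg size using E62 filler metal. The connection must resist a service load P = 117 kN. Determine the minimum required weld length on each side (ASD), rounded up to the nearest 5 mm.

L = 115 mm on each side

E62XX → F_EXX = 620 MPa.
Throat t_e = 0.707 × 4 = 2.828 mm.
r_n/Ω = (0.6 × 620 × 2.828) / 2.0 = 526 N/mm = 0.526 kN/mm.
L_req = P / (r_n/Ω) = 117 / 0.526 = 222.4 mm total.
Per side: 222.4 / 2 = 111.2 mm.
Round up → use L = 115 mm on each side.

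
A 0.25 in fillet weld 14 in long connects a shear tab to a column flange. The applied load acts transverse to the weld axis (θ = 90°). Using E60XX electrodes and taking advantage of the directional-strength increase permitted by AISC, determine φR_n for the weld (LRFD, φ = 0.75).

E60XX → F_EXX = 60 ksi.
t_e = 0.707 × 0.25 = 0.1767 in; A_we = 0.1767 × 14 = 2.474 in².
Directional factor: 1.0 + 0.5 sin^1.5(90°) = 1.5.
F_nw = 0.6 × 60 × 1.5 = 54 ksi.
φR_n = 0.75 × 54 × 2.474 = 100.2 kip.

φR_n ≈ 100 kip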